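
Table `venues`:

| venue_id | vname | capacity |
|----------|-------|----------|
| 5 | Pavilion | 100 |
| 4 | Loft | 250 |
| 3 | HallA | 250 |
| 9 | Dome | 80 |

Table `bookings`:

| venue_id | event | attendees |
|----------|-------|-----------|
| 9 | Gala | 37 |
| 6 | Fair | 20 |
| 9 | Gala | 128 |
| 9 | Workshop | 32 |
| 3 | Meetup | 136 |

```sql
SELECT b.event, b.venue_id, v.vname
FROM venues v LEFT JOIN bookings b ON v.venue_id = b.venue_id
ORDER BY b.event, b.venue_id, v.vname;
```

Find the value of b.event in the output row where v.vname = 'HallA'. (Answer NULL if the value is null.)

Meetup

LEFT JOIN keeps every row from `venues`; unmatched rows get NULL for `bookings`'s columns.
Matching on v.venue_id = b.venue_id.
- v (venue_id=5) has no partner → padded with NULL.
- v (venue_id=4) has no partner → padded with NULL.
- v (venue_id=3) pairs with 1 row(s) of b.
- v (venue_id=9) pairs with 3 row(s) of b.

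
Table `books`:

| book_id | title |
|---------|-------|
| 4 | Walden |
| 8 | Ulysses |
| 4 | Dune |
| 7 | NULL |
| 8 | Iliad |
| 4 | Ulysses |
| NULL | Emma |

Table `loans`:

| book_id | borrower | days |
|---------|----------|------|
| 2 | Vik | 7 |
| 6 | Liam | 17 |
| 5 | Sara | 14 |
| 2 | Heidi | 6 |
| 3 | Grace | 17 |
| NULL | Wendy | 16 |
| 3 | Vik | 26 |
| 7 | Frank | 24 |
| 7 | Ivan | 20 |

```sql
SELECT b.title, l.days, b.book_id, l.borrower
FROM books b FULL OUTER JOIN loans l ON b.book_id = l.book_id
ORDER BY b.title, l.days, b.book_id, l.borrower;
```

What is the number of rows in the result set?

15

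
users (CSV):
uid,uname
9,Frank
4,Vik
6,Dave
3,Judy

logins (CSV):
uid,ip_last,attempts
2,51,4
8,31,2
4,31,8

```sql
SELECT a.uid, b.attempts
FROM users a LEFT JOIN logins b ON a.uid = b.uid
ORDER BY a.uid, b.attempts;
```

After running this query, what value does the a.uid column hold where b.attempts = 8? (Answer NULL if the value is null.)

4

LEFT JOIN keeps every row from `users`; unmatched rows get NULL for `logins`'s columns.
Matching on a.uid = b.uid.
- uid=9: no b row matches, row kept with b columns NULL.
- uid=4: 1 matching b row(s), so 1 row(s) emitted.
- uid=6: no b row matches, row kept with b columns NULL.
- uid=3: no b row matches, row kept with b columns NULL.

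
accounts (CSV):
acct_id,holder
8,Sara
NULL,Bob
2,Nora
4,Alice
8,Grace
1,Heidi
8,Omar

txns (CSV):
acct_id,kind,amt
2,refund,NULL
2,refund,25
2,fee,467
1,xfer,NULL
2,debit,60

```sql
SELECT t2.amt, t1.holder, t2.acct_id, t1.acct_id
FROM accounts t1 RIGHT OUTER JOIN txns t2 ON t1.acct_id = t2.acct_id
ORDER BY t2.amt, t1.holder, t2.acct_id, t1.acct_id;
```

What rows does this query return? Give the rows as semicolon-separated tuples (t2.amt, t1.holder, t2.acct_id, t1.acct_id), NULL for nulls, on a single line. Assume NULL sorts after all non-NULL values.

RIGHT JOIN keeps every row from `txns`; unmatched rows get NULL for `accounts`'s columns.
Matching on t1.acct_id = t2.acct_id. A NULL in a compared column never satisfies the condition.
- t1 (acct_id=8) has no partner in t2.
- t1 (acct_id=NULL) has no partner in t2.
- t1 (acct_id=2) pairs with 4 row(s) of t2.
- t1 (acct_id=4) has no partner in t2.
- t1 (acct_id=8) has no partner in t2.
- t1 (acct_id=1) pairs with 1 row(s) of t2.
- t1 (acct_id=8) has no partner in t2.
- every t2 row matched at least one t1 row.
After projecting and ordering:
t2.amt | t1.holder | t2.acct_id | t1.acct_id
25 | Nora | 2 | 2
60 | Nora | 2 | 2
467 | Nora | 2 | 2
NULL | Heidi | 1 | 1
NULL | Nora | 2 | 2

(25, Nora, 2, 2); (60, Nora, 2, 2); (467, Nora, 2, 2); (NULL, Heidi, 1, 1); (NULL, Nora, 2, 2)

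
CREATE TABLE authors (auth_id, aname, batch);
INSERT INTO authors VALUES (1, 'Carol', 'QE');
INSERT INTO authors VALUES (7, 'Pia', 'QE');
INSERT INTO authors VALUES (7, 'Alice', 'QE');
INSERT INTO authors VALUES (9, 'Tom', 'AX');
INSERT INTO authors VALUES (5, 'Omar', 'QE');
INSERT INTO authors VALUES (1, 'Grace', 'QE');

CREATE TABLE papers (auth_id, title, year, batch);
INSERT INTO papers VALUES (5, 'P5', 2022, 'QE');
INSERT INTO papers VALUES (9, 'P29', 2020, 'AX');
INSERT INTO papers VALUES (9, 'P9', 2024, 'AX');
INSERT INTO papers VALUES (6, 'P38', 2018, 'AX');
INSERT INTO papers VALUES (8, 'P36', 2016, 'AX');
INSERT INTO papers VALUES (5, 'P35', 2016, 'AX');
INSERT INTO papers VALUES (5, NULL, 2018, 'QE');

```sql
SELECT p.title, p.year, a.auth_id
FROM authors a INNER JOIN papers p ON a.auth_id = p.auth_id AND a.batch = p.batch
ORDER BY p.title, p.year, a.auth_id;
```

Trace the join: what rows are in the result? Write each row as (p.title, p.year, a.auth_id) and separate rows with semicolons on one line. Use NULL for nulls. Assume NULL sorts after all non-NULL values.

INNER JOIN keeps only pairs where the ON condition holds.
Matching on a.auth_id = p.auth_id AND a.batch = p.batch.
- a (auth_id=1, batch=QE) has no partner → excluded.
- a (auth_id=7, batch=QE) has no partner → excluded.
- a (auth_id=7, batch=QE) has no partner → excluded.
- a (auth_id=9, batch=AX) pairs with 2 row(s) of p.
- a (auth_id=5, batch=QE) pairs with 2 row(s) of p.
- a (auth_id=1, batch=QE) has no partner → excluded.
After projecting and ordering:
p.title | p.year | a.auth_id
P29 | 2020 | 9
P5 | 2022 | 5
P9 | 2024 | 9
NULL | 2018 | 5

(P29, 2020, 9); (P5, 2022, 5); (P9, 2024, 9); (NULL, 2018, 5)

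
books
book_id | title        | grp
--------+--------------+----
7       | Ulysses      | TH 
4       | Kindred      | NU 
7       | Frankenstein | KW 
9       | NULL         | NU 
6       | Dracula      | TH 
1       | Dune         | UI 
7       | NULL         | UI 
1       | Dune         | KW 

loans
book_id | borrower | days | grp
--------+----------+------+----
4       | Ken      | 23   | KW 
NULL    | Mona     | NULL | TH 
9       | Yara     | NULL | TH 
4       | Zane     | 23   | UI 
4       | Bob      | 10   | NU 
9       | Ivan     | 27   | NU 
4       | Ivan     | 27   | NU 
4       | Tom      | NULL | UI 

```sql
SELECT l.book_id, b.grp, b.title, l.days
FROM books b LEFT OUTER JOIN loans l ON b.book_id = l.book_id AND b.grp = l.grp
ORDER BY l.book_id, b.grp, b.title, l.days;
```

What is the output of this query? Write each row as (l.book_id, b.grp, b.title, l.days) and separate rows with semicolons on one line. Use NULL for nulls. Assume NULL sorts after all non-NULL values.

LEFT JOIN keeps every row from `books`; unmatched rows get NULL for `loans`'s columns.
Matching on b.book_id = l.book_id AND b.grp = l.grp. A NULL in a compared column never satisfies the condition.
- book_id=7, grp=TH: no l row matches, row kept with l columns NULL.
- book_id=4, grp=NU: 2 matching l row(s), so 2 row(s) emitted.
- book_id=7, grp=KW: no l row matches, row kept with l columns NULL.
- book_id=9, grp=NU: 1 matching l row(s), so 1 row(s) emitted.
- book_id=6, grp=TH: no l row matches, row kept with l columns NULL.
- book_id=1, grp=UI: no l row matches, row kept with l columns NULL.
- book_id=7, grp=UI: no l row matches, row kept with l columns NULL.
- book_id=1, grp=KW: no l row matches, row kept with l columns NULL.
After projecting and ordering:
l.book_id | b.grp | b.title | l.days
4 | NU | Kindred | 10
4 | NU | Kindred | 27
9 | NU | NULL | 27
NULL | KW | Dune | NULL
NULL | KW | Frankenstein | NULL
NULL | TH | Dracula | NULL
NULL | TH | Ulysses | NULL
NULL | UI | Dune | NULL
NULL | UI | NULL | NULL

(4, NU, Kindred, 10); (4, NU, Kindred, 27); (9, NU, NULL, 27); (NULL, KW, Dune, NULL); (NULL, KW, Frankenstein, NULL); (NULL, TH, Dracula, NULL); (NULL, TH, Ulysses, NULL); (NULL, UI, Dune, NULL); (NULL, UI, NULL, NULL)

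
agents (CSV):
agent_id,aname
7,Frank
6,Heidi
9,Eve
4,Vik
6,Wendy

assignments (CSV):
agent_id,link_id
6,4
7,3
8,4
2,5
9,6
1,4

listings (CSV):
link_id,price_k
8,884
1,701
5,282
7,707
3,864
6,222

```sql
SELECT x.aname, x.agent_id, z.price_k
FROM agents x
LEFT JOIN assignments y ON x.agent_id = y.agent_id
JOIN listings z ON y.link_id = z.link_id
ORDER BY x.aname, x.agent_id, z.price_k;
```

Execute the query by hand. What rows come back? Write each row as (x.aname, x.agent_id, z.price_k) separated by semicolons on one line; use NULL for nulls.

(Eve, 9, 222); (Frank, 7, 864)

Joins associate left-to-right: agents LEFT JOIN assignments on agent_id gives 5 intermediate row(s).
Then INNER JOIN `listings z` on link_id: keep only rows whose y.link_id appears in z.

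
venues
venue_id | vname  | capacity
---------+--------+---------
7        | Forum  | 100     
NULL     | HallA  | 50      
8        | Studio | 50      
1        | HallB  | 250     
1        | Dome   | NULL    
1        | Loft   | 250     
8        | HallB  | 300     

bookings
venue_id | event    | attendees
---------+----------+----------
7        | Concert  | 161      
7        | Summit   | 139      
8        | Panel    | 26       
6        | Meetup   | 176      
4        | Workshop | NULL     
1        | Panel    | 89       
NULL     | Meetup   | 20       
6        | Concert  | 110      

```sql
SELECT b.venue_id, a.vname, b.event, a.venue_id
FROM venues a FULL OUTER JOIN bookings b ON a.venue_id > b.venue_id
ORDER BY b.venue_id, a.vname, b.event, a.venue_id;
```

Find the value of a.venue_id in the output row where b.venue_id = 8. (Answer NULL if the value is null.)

NULL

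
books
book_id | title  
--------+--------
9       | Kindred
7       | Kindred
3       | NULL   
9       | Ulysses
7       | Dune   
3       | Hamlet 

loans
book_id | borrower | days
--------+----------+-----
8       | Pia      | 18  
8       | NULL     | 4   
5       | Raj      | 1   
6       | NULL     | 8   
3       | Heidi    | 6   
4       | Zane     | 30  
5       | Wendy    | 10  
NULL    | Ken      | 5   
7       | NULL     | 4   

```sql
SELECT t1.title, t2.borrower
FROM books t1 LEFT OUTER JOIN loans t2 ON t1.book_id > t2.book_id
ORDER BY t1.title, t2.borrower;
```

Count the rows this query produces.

LEFT JOIN keeps every row from `books`; unmatched rows get NULL for `loans`'s columns.
Matching on t1.book_id > t2.book_id. A NULL in a compared column never satisfies the condition.
Matched pairs: 26; unmatched t1 rows kept: 2.
Total: 26 matched + 2 padded = 28 rows.

28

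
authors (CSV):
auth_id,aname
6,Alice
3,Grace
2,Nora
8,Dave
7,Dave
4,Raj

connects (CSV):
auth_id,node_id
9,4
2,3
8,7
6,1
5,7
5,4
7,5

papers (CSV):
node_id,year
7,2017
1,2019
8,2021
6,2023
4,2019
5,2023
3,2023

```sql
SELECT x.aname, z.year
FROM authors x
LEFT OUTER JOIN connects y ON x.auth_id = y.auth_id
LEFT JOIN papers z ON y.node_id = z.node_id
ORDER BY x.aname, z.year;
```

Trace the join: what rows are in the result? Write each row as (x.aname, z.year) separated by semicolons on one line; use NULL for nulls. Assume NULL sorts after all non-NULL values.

(Alice, 2019); (Dave, 2017); (Dave, 2023); (Grace, NULL); (Nora, 2023); (Raj, NULL)

Evaluate left to right. First `authors x LEFT JOIN connects y` on auth_id: 6 row(s).
Then LEFT JOIN `papers z` on node_id: each of those 6 rows is kept; rows whose y.node_id has no match in z get NULL for z's columns.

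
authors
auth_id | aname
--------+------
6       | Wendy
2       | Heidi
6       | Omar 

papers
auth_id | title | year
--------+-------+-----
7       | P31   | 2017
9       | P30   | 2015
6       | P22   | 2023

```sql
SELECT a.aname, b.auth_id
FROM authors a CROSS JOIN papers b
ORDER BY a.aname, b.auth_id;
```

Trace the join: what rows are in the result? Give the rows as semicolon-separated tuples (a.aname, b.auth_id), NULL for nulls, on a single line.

CROSS JOIN pairs every row of `authors` with every row of `papers`: 3 × 3 = 9 rows.

(Heidi, 6); (Heidi, 7); (Heidi, 9); (Omar, 6); (Omar, 7); (Omar, 9); (Wendy, 6); (Wendy, 7); (Wendy, 9)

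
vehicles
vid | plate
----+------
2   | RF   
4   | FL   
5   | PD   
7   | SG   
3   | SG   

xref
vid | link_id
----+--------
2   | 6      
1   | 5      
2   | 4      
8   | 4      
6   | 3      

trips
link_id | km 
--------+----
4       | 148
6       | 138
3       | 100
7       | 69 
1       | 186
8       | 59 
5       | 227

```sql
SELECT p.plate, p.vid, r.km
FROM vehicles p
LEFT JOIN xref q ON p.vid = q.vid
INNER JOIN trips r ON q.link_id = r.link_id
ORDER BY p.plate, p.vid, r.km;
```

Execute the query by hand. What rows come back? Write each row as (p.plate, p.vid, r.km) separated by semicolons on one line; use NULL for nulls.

Step 1 — p LEFT JOIN q on vid → 6 row(s).
Then INNER JOIN `trips r` on link_id: keep only rows whose q.link_id appears in r.

(RF, 2, 138); (RF, 2, 148)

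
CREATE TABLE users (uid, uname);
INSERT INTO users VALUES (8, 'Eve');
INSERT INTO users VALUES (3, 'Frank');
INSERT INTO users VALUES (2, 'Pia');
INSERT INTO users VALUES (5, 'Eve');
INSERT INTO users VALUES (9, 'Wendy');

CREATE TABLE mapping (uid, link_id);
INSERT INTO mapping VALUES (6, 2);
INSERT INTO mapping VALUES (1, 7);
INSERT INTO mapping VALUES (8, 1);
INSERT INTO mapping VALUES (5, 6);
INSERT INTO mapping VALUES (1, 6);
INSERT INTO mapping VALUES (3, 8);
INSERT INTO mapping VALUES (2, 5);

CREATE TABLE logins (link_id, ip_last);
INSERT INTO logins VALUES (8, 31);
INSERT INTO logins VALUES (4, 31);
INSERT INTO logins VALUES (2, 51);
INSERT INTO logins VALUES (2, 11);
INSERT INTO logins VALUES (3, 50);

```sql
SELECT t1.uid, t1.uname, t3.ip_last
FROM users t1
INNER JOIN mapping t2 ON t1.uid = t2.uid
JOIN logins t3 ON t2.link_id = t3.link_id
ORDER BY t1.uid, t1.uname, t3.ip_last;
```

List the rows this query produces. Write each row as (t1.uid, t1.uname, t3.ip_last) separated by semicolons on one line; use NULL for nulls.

(3, Frank, 31)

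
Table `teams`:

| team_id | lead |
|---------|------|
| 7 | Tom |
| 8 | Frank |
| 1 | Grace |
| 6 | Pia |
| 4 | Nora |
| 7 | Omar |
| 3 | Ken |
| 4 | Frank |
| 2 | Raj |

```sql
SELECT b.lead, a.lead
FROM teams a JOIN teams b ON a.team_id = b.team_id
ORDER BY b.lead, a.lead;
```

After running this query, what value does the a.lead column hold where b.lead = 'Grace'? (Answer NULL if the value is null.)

Grace

INNER JOIN keeps only pairs where the ON condition holds.
Matching on a.team_id = b.team_id.
- team_id=7: 2 matching b row(s), so 2 row(s) emitted.
- team_id=8: 1 matching b row(s), so 1 row(s) emitted.
- team_id=1: 1 matching b row(s), so 1 row(s) emitted.
- team_id=6: 1 matching b row(s), so 1 row(s) emitted.
- team_id=4: 2 matching b row(s), so 2 row(s) emitted.
- team_id=7: 2 matching b row(s), so 2 row(s) emitted.
- team_id=3: 1 matching b row(s), so 1 row(s) emitted.
- team_id=4: 2 matching b row(s), so 2 row(s) emitted.
- team_id=2: 1 matching b row(s), so 1 row(s) emitted.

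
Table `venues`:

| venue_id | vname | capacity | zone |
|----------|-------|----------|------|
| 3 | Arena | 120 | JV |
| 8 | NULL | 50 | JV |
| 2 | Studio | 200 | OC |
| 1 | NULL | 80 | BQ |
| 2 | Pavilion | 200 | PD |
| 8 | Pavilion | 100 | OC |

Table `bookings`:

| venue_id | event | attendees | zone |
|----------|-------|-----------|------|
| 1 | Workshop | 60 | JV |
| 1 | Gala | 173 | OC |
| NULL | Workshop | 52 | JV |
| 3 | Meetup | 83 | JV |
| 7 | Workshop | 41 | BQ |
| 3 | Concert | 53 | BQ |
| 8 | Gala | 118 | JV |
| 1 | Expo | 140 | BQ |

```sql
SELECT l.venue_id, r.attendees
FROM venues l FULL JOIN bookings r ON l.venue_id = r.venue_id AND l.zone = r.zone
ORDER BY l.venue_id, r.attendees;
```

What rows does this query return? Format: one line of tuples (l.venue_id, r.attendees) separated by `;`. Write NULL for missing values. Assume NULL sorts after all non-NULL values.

FULL OUTER JOIN keeps every row from both sides; unmatched rows get NULL for the other side's columns.
Matching on l.venue_id = r.venue_id AND l.zone = r.zone. A NULL in a compared column never satisfies the condition.
- l (venue_id=3, zone=JV) pairs with 1 row(s) of r.
- l (venue_id=8, zone=JV) pairs with 1 row(s) of r.
- l (venue_id=2, zone=OC) has no partner → padded with NULL.
- l (venue_id=1, zone=BQ) pairs with 1 row(s) of r.
- l (venue_id=2, zone=PD) has no partner → padded with NULL.
- l (venue_id=8, zone=OC) has no partner → padded with NULL.
- 5 r row(s) had no l match → kept, l columns NULL.

(1, 140); (2, NULL); (2, NULL); (3, 83); (8, 118); (8, NULL); (NULL, 41); (NULL, 52); (NULL, 53); (NULL, 60); (NULL, 173)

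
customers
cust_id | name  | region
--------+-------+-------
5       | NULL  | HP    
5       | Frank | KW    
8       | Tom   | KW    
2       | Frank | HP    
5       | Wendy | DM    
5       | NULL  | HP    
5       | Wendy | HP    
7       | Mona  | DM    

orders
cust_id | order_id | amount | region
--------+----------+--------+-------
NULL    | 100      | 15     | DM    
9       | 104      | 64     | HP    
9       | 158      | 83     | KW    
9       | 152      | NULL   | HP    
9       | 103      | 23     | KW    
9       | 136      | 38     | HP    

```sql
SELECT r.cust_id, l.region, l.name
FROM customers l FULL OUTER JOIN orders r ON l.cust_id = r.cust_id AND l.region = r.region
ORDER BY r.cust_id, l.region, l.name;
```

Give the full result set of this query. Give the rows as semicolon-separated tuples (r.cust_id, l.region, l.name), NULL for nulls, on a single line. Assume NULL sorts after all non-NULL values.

(9, NULL, NULL); (9, NULL, NULL); (9, NULL, NULL); (9, NULL, NULL); (9, NULL, NULL); (NULL, DM, Mona); (NULL, DM, Wendy); (NULL, HP, Frank); (NULL, HP, Wendy); (NULL, HP, NULL); (NULL, HP, NULL); (NULL, KW, Frank); (NULL, KW, Tom); (NULL, NULL, NULL)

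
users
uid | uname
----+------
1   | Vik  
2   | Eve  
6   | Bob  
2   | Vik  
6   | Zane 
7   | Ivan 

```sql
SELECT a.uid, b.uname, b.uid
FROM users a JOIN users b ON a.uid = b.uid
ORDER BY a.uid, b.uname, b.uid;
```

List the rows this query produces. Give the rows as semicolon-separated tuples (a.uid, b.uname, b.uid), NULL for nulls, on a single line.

INNER JOIN keeps only pairs where the ON condition holds.
Matching on a.uid = b.uid.
- a (uid=1) pairs with 1 row(s) of b.
- a (uid=2) pairs with 2 row(s) of b.
- a (uid=6) pairs with 2 row(s) of b.
- a (uid=2) pairs with 2 row(s) of b.
- a (uid=6) pairs with 2 row(s) of b.
- a (uid=7) pairs with 1 row(s) of b.
After projecting and ordering:
a.uid | b.uname | b.uid
1 | Vik | 1
2 | Eve | 2
2 | Eve | 2
2 | Vik | 2
2 | Vik | 2
6 | Bob | 6
6 | Bob | 6
6 | Zane | 6
6 | Zane | 6
7 | Ivan | 7

(1, Vik, 1); (2, Eve, 2); (2, Eve, 2); (2, Vik, 2); (2, Vik, 2); (6, Bob, 6); (6, Bob, 6); (6, Zane, 6); (6, Zane, 6); (7, Ivan, 7)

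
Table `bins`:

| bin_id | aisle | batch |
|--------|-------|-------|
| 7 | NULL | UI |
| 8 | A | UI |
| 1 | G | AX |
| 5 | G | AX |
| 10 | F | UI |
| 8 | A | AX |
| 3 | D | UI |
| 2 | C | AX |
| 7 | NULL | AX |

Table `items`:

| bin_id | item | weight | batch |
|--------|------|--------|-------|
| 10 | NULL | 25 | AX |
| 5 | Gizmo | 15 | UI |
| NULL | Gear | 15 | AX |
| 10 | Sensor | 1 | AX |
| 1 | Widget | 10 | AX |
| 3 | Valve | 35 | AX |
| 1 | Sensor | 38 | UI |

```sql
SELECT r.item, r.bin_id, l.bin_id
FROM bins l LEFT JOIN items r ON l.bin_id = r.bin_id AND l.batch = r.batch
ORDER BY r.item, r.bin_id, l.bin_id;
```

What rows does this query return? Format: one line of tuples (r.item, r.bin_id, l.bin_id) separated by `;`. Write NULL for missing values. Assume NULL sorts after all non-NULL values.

LEFT JOIN keeps every row from `bins`; unmatched rows get NULL for `items`'s columns.
Matching on l.bin_id = r.bin_id AND l.batch = r.batch. A NULL in a compared column never satisfies the condition.
- bin_id=7, batch=UI: no r row matches, row kept with r columns NULL.
- bin_id=8, batch=UI: no r row matches, row kept with r columns NULL.
- bin_id=1, batch=AX: 1 matching r row(s), so 1 row(s) emitted.
- bin_id=5, batch=AX: no r row matches, row kept with r columns NULL.
- bin_id=10, batch=UI: no r row matches, row kept with r columns NULL.
- bin_id=8, batch=AX: no r row matches, row kept with r columns NULL.
- bin_id=3, batch=UI: no r row matches, row kept with r columns NULL.
- bin_id=2, batch=AX: no r row matches, row kept with r columns NULL.
- bin_id=7, batch=AX: no r row matches, row kept with r columns NULL.
After projecting and ordering:
r.item | r.bin_id | l.bin_id
Widget | 1 | 1
NULL | NULL | 2
NULL | NULL | 3
NULL | NULL | 5
NULL | NULL | 7
NULL | NULL | 7
NULL | NULL | 8
NULL | NULL | 8
NULL | NULL | 10

(Widget, 1, 1); (NULL, NULL, 2); (NULL, NULL, 3); (NULL, NULL, 5); (NULL, NULL, 7); (NULL, NULL, 7); (NULL, NULL, 8); (NULL, NULL, 8); (NULL, NULL, 10)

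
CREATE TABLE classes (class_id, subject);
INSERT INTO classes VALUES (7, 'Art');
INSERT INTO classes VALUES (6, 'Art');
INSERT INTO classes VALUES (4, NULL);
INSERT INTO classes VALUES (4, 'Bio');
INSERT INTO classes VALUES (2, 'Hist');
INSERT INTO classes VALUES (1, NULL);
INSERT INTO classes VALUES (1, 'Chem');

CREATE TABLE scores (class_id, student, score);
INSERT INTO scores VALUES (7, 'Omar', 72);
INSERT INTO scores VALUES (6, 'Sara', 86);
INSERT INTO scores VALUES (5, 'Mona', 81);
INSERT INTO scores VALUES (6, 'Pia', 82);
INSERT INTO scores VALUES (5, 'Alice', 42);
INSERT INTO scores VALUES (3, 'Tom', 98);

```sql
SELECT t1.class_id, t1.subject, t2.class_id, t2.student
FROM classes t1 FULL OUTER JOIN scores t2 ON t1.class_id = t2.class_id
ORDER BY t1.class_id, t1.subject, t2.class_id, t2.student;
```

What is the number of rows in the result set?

11

FULL OUTER JOIN keeps every row from both sides; unmatched rows get NULL for the other side's columns.
Matching on t1.class_id = t2.class_id.
- t1[0] class_id=7 → 1 match(es) in t2 → 1 row(s).
- t1[1] class_id=6 → 2 match(es) in t2 → 2 row(s).
- t1[2] class_id=4 → no match; kept with NULLs on the t2 side.
- t1[3] class_id=4 → no match; kept with NULLs on the t2 side.
- t1[4] class_id=2 → no match; kept with NULLs on the t2 side.
- t1[5] class_id=1 → no match; kept with NULLs on the t2 side.
- t1[6] class_id=1 → no match; kept with NULLs on the t2 side.
- plus 3 unmatched t2 row(s), each kept with NULL t1 columns.
Total: 3 matched + 8 padded = 11 rows.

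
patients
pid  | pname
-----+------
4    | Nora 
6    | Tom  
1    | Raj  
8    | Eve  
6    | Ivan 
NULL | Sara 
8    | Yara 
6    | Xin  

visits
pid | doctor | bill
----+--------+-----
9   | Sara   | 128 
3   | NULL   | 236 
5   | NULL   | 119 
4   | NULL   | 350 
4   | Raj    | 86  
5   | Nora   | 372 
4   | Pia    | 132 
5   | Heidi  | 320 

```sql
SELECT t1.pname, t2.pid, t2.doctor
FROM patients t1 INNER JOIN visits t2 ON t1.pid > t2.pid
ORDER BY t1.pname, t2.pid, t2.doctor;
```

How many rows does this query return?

36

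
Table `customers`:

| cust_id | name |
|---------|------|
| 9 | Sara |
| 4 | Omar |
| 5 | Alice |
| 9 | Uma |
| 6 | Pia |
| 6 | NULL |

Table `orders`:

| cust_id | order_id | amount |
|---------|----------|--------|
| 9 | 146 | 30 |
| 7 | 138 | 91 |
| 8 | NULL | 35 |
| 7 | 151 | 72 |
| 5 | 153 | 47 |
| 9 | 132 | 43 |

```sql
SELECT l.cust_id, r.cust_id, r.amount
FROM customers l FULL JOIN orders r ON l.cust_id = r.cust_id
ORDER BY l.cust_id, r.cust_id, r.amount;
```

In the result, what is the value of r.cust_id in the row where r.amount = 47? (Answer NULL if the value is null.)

FULL OUTER JOIN keeps every row from both sides; unmatched rows get NULL for the other side's columns.
Matching on l.cust_id = r.cust_id.
Matched pairs: 5; unmatched l rows kept: 3; unmatched r rows kept: 3.

5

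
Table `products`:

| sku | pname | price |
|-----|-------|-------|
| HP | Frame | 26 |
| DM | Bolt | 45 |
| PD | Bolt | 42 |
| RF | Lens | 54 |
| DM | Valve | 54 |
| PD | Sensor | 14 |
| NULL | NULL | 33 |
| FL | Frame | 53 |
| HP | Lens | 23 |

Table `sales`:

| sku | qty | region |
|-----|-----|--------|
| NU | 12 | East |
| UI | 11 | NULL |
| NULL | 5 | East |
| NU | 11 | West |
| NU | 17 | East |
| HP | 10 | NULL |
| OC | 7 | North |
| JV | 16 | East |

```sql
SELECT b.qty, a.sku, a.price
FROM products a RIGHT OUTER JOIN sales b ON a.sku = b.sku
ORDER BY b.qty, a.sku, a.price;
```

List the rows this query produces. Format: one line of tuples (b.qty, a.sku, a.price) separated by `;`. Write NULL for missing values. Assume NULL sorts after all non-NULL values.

(5, NULL, NULL); (7, NULL, NULL); (10, HP, 23); (10, HP, 26); (11, NULL, NULL); (11, NULL, NULL); (12, NULL, NULL); (16, NULL, NULL); (17, NULL, NULL)

RIGHT JOIN keeps every row from `sales`; unmatched rows get NULL for `products`'s columns.
Matching on a.sku = b.sku. A NULL in a compared column never satisfies the condition.
- a row (sku=HP): matches 1 b row(s) → 1 output row(s).
- a row (sku=DM): no match.
- a row (sku=PD): no match.
- a row (sku=RF): no match.
- a row (sku=DM): no match.
- a row (sku=PD): no match.
- a row (sku=NULL): no match.
- a row (sku=FL): no match.
- a row (sku=HP): matches 1 b row(s) → 1 output row(s).
- plus 7 unmatched b row(s), each kept with NULL a columns.
After projecting and ordering:
b.qty | a.sku | a.price
5 | NULL | NULL
7 | NULL | NULL
10 | HP | 23
10 | HP | 26
11 | NULL | NULL
11 | NULL | NULL
12 | NULL | NULL
16 | NULL | NULL
17 | NULL | NULL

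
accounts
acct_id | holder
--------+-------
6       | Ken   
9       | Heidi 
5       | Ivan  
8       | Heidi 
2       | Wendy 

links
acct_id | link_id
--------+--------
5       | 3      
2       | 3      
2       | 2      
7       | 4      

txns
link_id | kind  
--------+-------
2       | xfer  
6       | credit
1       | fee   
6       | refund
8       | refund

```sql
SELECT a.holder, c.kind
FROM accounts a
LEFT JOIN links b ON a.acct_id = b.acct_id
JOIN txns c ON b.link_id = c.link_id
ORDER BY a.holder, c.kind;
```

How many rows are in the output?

Joins associate left-to-right: accounts LEFT JOIN links on acct_id gives 6 intermediate row(s).
Then INNER JOIN `txns c` on link_id: keep only rows whose b.link_id appears in c.
Result: 1 row(s).

1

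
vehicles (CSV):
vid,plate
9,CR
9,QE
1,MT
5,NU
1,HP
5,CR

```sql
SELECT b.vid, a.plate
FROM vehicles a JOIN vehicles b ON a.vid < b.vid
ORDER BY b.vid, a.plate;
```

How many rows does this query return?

12

INNER JOIN keeps only pairs where the ON condition holds.
Matching on a.vid < b.vid.
- a row (vid=9): no match → dropped.
- a row (vid=9): no match → dropped.
- a row (vid=1): matches 4 b row(s) → 4 output row(s).
- a row (vid=5): matches 2 b row(s) → 2 output row(s).
- a row (vid=1): matches 4 b row(s) → 4 output row(s).
- a row (vid=5): matches 2 b row(s) → 2 output row(s).
Total: 12 rows.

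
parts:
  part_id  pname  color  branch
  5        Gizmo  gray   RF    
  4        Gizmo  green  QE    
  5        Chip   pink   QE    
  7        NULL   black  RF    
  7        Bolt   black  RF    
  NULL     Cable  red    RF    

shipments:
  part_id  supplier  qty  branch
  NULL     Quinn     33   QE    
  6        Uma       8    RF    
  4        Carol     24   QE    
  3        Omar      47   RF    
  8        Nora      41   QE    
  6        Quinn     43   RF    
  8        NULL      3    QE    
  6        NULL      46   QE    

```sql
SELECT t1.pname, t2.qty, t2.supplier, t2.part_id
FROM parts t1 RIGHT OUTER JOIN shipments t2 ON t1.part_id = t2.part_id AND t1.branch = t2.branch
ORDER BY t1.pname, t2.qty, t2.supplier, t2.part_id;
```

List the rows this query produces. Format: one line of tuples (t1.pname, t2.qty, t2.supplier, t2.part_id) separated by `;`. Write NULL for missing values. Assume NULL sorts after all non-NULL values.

(Gizmo, 24, Carol, 4); (NULL, 3, NULL, 8); (NULL, 8, Uma, 6); (NULL, 33, Quinn, NULL); (NULL, 41, Nora, 8); (NULL, 43, Quinn, 6); (NULL, 46, NULL, 6); (NULL, 47, Omar, 3)

RIGHT JOIN keeps every row from `shipments`; unmatched rows get NULL for `parts`'s columns.
Matching on t1.part_id = t2.part_id AND t1.branch = t2.branch. A NULL in a compared column never satisfies the condition.
Matched pairs: 1; unmatched t2 rows kept: 7.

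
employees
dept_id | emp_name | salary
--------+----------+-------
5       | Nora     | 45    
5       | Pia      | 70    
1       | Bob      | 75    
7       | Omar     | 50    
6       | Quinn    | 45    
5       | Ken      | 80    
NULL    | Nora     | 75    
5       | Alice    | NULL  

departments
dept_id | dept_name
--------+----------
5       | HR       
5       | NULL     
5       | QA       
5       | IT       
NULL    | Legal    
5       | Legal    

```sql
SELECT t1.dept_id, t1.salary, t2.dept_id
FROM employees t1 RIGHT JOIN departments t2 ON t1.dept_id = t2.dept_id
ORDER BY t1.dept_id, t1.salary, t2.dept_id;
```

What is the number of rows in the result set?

RIGHT JOIN keeps every row from `departments`; unmatched rows get NULL for `employees`'s columns.
Matching on t1.dept_id = t2.dept_id. A NULL in a compared column never satisfies the condition.
- t1 (dept_id=5) pairs with 5 row(s) of t2.
- t1 (dept_id=5) pairs with 5 row(s) of t2.
- t1 (dept_id=1) has no partner in t2.
- t1 (dept_id=7) has no partner in t2.
- t1 (dept_id=6) has no partner in t2.
- t1 (dept_id=5) pairs with 5 row(s) of t2.
- t1 (dept_id=NULL) has no partner in t2.
- t1 (dept_id=5) pairs with 5 row(s) of t2.
- 1 t2 row(s) had no t1 match → kept, t1 columns NULL.
Total: 20 matched + 1 padded = 21 rows.

21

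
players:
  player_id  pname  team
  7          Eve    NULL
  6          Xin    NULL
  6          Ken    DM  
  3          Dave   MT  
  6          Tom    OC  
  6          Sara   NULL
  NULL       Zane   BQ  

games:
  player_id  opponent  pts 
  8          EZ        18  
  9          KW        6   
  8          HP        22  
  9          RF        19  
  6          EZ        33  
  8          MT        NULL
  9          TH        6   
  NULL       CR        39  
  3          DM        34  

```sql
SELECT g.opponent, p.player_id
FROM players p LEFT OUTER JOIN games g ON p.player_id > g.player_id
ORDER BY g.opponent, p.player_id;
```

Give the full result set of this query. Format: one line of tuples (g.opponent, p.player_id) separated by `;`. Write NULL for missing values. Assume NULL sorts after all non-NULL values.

(DM, 6); (DM, 6); (DM, 6); (DM, 6); (DM, 7); (EZ, 7); (NULL, 3); (NULL, NULL)

LEFT JOIN keeps every row from `players`; unmatched rows get NULL for `games`'s columns.
Matching on p.player_id > g.player_id. A NULL in a compared column never satisfies the condition.
Matched pairs: 6; unmatched p rows kept: 2.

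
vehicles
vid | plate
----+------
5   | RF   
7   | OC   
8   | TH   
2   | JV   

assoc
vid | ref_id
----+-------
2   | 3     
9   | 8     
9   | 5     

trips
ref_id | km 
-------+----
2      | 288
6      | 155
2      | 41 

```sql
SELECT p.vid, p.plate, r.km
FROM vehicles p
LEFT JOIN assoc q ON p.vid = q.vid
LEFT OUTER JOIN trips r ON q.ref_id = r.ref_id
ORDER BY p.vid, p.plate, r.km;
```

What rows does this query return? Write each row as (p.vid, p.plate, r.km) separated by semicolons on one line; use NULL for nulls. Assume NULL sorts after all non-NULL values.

Evaluate left to right. First `vehicles p LEFT JOIN assoc q` on vid: 4 row(s).
Then LEFT JOIN `trips r` on ref_id: each of those 4 rows is kept; rows whose q.ref_id has no match in r get NULL for r's columns.

(2, JV, NULL); (5, RF, NULL); (7, OC, NULL); (8, TH, NULL)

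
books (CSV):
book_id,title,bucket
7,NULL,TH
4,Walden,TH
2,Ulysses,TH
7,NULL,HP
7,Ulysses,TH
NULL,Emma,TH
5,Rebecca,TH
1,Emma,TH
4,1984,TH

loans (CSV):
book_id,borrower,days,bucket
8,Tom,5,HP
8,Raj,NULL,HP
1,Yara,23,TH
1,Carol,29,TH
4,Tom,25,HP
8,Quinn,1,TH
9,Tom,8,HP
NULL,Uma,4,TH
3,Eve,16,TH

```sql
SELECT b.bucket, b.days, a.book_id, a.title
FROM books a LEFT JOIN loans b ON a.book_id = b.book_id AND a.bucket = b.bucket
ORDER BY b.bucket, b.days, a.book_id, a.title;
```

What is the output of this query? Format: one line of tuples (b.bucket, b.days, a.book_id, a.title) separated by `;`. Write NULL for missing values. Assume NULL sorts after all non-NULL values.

LEFT JOIN keeps every row from `books`; unmatched rows get NULL for `loans`'s columns.
Matching on a.book_id = b.book_id AND a.bucket = b.bucket. A NULL in a compared column never satisfies the condition.
Matched pairs: 2; unmatched a rows kept: 8.

(TH, 23, 1, Emma); (TH, 29, 1, Emma); (NULL, NULL, 2, Ulysses); (NULL, NULL, 4, 1984); (NULL, NULL, 4, Walden); (NULL, NULL, 5, Rebecca); (NULL, NULL, 7, Ulysses); (NULL, NULL, 7, NULL); (NULL, NULL, 7, NULL); (NULL, NULL, NULL, Emma)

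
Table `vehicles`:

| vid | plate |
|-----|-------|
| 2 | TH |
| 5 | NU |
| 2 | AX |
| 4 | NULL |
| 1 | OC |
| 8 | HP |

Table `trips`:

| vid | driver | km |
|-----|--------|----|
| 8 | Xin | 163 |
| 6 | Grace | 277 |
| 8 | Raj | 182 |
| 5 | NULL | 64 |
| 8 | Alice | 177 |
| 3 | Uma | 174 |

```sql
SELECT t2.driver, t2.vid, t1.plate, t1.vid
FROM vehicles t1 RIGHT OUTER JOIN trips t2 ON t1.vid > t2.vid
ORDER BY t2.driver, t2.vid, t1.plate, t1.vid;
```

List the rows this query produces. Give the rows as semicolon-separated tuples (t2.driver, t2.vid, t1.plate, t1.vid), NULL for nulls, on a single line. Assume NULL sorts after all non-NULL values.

(Alice, 8, NULL, NULL); (Grace, 6, HP, 8); (Raj, 8, NULL, NULL); (Uma, 3, HP, 8); (Uma, 3, NU, 5); (Uma, 3, NULL, 4); (Xin, 8, NULL, NULL); (NULL, 5, HP, 8)

RIGHT JOIN keeps every row from `trips`; unmatched rows get NULL for `vehicles`'s columns.
Matching on t1.vid > t2.vid.
- vid=2: no matching t2 row.
- vid=5: 1 matching t2 row(s), so 1 row(s) emitted.
- vid=2: no matching t2 row.
- vid=4: 1 matching t2 row(s), so 1 row(s) emitted.
- vid=1: no matching t2 row.
- vid=8: 3 matching t2 row(s), so 3 row(s) emitted.
- 3 row(s) from t2 found no t1 partner → padded with NULL.
After projecting and ordering:
t2.driver | t2.vid | t1.plate | t1.vid
Alice | 8 | NULL | NULL
Grace | 6 | HP | 8
Raj | 8 | NULL | NULL
Uma | 3 | HP | 8
Uma | 3 | NU | 5
Uma | 3 | NULL | 4
Xin | 8 | NULL | NULL
NULL | 5 | HP | 8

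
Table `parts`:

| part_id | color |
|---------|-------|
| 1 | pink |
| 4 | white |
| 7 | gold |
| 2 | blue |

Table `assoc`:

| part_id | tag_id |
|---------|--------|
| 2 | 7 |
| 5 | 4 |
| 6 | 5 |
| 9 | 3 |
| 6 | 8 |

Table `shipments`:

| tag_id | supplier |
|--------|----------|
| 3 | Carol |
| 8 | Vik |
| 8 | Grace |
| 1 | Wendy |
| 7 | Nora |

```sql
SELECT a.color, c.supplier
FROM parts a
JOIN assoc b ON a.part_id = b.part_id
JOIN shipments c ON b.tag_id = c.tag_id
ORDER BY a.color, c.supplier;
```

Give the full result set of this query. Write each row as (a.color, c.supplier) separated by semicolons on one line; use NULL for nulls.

(blue, Nora)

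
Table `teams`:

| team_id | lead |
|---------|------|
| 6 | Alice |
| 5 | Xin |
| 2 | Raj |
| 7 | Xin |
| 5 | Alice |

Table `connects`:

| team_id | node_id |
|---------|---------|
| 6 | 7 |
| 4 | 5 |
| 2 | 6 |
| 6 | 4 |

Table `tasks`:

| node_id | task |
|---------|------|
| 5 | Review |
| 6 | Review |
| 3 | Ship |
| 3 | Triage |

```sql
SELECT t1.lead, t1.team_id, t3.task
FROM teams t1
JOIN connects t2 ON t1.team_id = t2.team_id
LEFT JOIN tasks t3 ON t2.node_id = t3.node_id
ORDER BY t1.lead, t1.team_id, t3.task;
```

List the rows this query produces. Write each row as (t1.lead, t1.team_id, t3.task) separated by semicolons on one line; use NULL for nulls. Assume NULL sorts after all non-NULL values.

(Alice, 6, NULL); (Alice, 6, NULL); (Raj, 2, Review)

Step 1 — t1 INNER JOIN t2 on team_id → 3 row(s).
Then LEFT JOIN `tasks t3` on node_id: each of those 3 rows is kept; rows whose t2.node_id has no match in t3 get NULL for t3's columns.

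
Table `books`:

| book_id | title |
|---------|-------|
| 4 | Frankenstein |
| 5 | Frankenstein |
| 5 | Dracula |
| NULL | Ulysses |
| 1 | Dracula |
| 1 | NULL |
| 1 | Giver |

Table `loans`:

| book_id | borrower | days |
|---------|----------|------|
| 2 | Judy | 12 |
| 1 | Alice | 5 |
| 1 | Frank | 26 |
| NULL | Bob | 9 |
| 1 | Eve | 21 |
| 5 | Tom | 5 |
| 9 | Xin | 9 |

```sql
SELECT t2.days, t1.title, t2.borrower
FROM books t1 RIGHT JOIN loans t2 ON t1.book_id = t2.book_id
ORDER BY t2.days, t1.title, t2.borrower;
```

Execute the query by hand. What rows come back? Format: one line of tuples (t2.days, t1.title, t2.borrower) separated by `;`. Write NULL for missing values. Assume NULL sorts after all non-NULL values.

(5, Dracula, Alice); (5, Dracula, Tom); (5, Frankenstein, Tom); (5, Giver, Alice); (5, NULL, Alice); (9, NULL, Bob); (9, NULL, Xin); (12, NULL, Judy); (21, Dracula, Eve); (21, Giver, Eve); (21, NULL, Eve); (26, Dracula, Frank); (26, Giver, Frank); (26, NULL, Frank)

RIGHT JOIN keeps every row from `loans`; unmatched rows get NULL for `books`'s columns.
Matching on t1.book_id = t2.book_id. A NULL in a compared column never satisfies the condition.
Matched pairs: 11; unmatched t2 rows kept: 3.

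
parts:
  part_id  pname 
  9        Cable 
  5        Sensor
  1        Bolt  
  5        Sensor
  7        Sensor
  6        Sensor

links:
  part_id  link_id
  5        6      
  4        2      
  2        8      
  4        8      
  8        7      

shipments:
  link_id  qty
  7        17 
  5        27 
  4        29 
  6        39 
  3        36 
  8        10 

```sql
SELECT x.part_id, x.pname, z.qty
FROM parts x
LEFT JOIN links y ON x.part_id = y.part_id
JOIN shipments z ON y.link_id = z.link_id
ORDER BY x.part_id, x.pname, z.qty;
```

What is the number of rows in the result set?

2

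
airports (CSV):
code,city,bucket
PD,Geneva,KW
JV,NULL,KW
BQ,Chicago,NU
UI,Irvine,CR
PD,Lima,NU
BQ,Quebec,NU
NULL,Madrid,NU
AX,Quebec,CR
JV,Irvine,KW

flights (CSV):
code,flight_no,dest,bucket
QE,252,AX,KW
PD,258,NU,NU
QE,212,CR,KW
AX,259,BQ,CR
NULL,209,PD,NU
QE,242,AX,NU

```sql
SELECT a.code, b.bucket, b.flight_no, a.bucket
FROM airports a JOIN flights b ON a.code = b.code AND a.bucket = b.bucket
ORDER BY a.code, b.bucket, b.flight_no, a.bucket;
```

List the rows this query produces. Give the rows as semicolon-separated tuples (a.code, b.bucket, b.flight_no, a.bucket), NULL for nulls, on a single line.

(AX, CR, 259, CR); (PD, NU, 258, NU)

INNER JOIN keeps only pairs where the ON condition holds.
Matching on a.code = b.code AND a.bucket = b.bucket. A NULL in a compared column never satisfies the condition.
Matched pairs: 2.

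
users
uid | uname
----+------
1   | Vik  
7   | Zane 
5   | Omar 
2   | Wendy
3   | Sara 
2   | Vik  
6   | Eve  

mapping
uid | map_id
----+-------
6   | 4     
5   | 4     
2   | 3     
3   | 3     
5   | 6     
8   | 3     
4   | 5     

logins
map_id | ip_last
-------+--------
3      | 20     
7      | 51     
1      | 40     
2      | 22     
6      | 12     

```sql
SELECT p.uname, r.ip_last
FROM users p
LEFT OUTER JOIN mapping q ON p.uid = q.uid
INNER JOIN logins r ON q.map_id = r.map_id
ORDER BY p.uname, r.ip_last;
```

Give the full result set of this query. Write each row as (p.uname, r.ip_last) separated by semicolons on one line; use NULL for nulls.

(Omar, 12); (Sara, 20); (Vik, 20); (Wendy, 20)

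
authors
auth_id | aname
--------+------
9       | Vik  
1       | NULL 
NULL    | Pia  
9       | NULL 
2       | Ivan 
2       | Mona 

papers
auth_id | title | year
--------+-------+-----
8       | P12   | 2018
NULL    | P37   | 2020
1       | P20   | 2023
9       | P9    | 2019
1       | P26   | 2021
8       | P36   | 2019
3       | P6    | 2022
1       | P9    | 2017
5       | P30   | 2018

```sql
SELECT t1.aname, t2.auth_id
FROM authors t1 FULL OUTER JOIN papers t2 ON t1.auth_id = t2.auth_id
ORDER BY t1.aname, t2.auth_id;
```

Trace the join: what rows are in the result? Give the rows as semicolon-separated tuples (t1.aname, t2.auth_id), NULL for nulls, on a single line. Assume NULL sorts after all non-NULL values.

(Ivan, NULL); (Mona, NULL); (Pia, NULL); (Vik, 9); (NULL, 1); (NULL, 1); (NULL, 1); (NULL, 3); (NULL, 5); (NULL, 8); (NULL, 8); (NULL, 9); (NULL, NULL)

FULL OUTER JOIN keeps every row from both sides; unmatched rows get NULL for the other side's columns.
Matching on t1.auth_id = t2.auth_id. A NULL in a compared column never satisfies the condition.
- auth_id=9: 1 matching t2 row(s), so 1 row(s) emitted.
- auth_id=1: 3 matching t2 row(s), so 3 row(s) emitted.
- auth_id=NULL: no t2 row matches, row kept with t2 columns NULL.
- auth_id=9: 1 matching t2 row(s), so 1 row(s) emitted.
- auth_id=2: no t2 row matches, row kept with t2 columns NULL.
- auth_id=2: no t2 row matches, row kept with t2 columns NULL.
- plus 5 unmatched t2 row(s), each kept with NULL t1 columns.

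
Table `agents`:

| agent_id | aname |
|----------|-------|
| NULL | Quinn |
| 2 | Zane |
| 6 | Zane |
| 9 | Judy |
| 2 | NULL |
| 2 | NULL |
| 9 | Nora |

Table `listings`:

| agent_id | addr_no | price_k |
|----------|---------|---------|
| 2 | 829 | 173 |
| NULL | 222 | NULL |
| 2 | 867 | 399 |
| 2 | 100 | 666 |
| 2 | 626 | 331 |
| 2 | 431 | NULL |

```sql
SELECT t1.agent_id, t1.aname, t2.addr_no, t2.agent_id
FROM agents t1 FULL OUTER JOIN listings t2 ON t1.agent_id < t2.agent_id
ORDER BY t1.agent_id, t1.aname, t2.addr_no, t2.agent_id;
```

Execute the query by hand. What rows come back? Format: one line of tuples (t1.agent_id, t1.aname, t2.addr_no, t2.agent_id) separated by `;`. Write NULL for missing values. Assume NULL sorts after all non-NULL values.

FULL OUTER JOIN keeps every row from both sides; unmatched rows get NULL for the other side's columns.
Matching on t1.agent_id < t2.agent_id. A NULL in a compared column never satisfies the condition.
- agent_id=NULL: no t2 row matches, row kept with t2 columns NULL.
- agent_id=2: no t2 row matches, row kept with t2 columns NULL.
- agent_id=6: no t2 row matches, row kept with t2 columns NULL.
- agent_id=9: no t2 row matches, row kept with t2 columns NULL.
- agent_id=2: no t2 row matches, row kept with t2 columns NULL.
- agent_id=2: no t2 row matches, row kept with t2 columns NULL.
- agent_id=9: no t2 row matches, row kept with t2 columns NULL.
- 6 row(s) from t2 found no t1 partner → padded with NULL.

(2, Zane, NULL, NULL); (2, NULL, NULL, NULL); (2, NULL, NULL, NULL); (6, Zane, NULL, NULL); (9, Judy, NULL, NULL); (9, Nora, NULL, NULL); (NULL, Quinn, NULL, NULL); (NULL, NULL, 100, 2); (NULL, NULL, 222, NULL); (NULL, NULL, 431, 2); (NULL, NULL, 626, 2); (NULL, NULL, 829, 2); (NULL, NULL, 867, 2)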